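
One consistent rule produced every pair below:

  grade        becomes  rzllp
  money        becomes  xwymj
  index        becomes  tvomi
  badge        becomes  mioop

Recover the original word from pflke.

The shifts repeat in a cycle of length 2: positions 0,1,… shift by +11, +8, then the pattern repeats.
Undoing it on pflke: p−11=e, f−8=x, l−11=a, k−8=c, e−11=t.

exact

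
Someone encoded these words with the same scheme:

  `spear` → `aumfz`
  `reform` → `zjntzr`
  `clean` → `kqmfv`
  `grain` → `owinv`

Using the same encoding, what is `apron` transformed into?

Shifts by position in spear: pos 0: s→a (+8), pos 1: p→u (+5), pos 2: e→m (+8), pos 3: a→f (+5) — repeating every 2. A repeating key of period 2 is used — shifts +8, +5 over and over.
Applying it to apron: a+8=i, p+5=u, r+8=z, o+5=t, n+8=v.

iuztv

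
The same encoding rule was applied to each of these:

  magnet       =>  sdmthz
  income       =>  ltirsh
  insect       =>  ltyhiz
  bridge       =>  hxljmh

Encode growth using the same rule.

The rule splits by letter class: vowels +3, consonants +6.
Applying it to growth: g(cons)+6=m, r(cons)+6=x, o(vowel)+3=r, w(cons)+6=c, t(cons)+6=z, h(cons)+6=n.

mxrczn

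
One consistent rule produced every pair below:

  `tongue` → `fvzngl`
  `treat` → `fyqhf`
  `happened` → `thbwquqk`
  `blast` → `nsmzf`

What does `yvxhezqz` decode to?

molasses

Shifts by position in tongue: pos 0: t→f (+12), pos 1: o→v (+7), pos 2: n→z (+12), pos 3: g→n (+7) — repeating every 2. A repeating key of period 2 is used — shifts +12, +7 over and over.
Undoing it on yvxhezqz: y−12=m, v−7=o, x−12=l, h−7=a, e−12=s, z−7=s, q−12=e, z−7=s.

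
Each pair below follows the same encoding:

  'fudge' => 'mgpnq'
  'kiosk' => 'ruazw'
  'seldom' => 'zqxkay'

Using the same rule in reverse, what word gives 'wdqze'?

press

Shifts by position in fudge: pos 0: f→m (+7), pos 1: u→g (+12), pos 2: d→p (+12), pos 3: g→n (+7), pos 4: e→q (+12) — repeating every 3. A repeating key of period 3 is used — shifts +7, +12, +12 over and over.
Decoding wdqze: w−7=p, d−12=r, q−12=e, z−7=s, e−12=s.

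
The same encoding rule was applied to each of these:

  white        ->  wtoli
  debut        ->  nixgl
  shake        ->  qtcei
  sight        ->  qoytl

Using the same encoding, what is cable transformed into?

scxzi

w(22)→w(22) and h(7)→t(19) fit y≡21x+2 (mod 26); the inverse of 21 mod 26 is 5. This is an affine cipher: with a=0,…,z=25, each position x becomes (21x+2) mod 26.
Applying it to cable: c(2)→21·2+2≡18=s; a(0)→21·0+2≡2=c; b(1)→21·1+2≡23=x; l(11)→21·11+2≡25=z; e(4)→21·4+2≡8=i (all mod 26).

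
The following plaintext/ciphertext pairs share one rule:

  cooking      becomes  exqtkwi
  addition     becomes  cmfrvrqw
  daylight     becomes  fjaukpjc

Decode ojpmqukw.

mandolin

Shifts by position in cooking: pos 0: c→e (+2), pos 1: o→x (+9), pos 2: o→q (+2), pos 3: k→t (+9) — repeating every 2. The shifts repeat in a cycle of length 2: positions 0,1,… shift by +2, +9, then the pattern repeats.
Undoing it on ojpmqukw: o−2=m, j−9=a, p−2=n, m−9=d, q−2=o, u−9=l, k−2=i, w−9=n.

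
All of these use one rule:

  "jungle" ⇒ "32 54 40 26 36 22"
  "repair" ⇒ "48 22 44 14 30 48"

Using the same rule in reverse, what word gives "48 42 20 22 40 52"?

j(#10)→32 and u(#21)→54: differences scale by 2, so n = 2·pos + 12. The formula is n = 2×(alphabet index, a=1) + 12.
Reversing it on 48 42 20 22 40 52: 48→(48−12)÷2=18=r, 42→(42−12)÷2=15=o, 20→(20−12)÷2=4=d, 22→(22−12)÷2=5=e, 40→(40−12)÷2=14=n, 52→(52−12)÷2=20=t.

rodent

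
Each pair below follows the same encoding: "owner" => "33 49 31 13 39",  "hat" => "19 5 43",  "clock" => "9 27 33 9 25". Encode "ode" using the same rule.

33 11 13

o(#15)→33 and w(#23)→49: differences scale by 2, so n = 2·pos + 3. With a=1..z=26, the number is 2·pos + 3.
For ode: o=15→33, d=4→11, e=5→13.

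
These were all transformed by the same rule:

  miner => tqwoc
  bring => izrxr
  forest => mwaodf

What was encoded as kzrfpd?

In miner: m→t is +7, i→q is +8, n→w is +9, e→o is +10 — the shift increases by 1 each position. Letter i (0-indexed) is shifted by i+7, so successive shifts are 7, 8, 9, ….
Reversing it on kzrfpd: k−7=d, z−8=r, r−9=i, f−10=v, p−11=e, d−12=r.

driver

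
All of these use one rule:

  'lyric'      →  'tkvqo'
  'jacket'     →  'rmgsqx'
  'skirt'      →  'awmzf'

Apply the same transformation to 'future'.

A repeating key of period 3 is used — shifts +8, +12, +4 over and over.
On future: f+8=n, u+12=g, t+4=x, u+8=c, r+12=d, e+4=i.

ngxcdi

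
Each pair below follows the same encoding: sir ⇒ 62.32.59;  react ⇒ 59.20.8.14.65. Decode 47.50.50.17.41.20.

noodle

s(#19)→62 and i(#9)→32: differences scale by 3, so n = 3·pos + 5. The formula is n = 3×(alphabet index, a=1) + 5.
Reversing it on 47.50.50.17.41.20: 47→(47−5)÷3=14=n, 50→(50−5)÷3=15=o, 50→(50−5)÷3=15=o, 17→(17−5)÷3=4=d, 41→(41−5)÷3=12=l, 20→(20−5)÷3=5=e.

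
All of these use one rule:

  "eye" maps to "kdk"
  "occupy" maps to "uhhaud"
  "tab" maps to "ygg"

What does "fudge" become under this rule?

Vowels shift forward by 6 and consonants shift forward by 5.
Applying it to fudge: f(cons)+5=k, u(vowel)+6=a, d(cons)+5=i, g(cons)+5=l, e(vowel)+6=k.

kailk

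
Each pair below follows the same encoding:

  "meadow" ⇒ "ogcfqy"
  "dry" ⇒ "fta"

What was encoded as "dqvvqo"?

Compare letters: m→o is +2, e→g is +2, a→c is +2 — a constant shift. It's a constant shift of +2 (ROT2).
Undoing it on dqvvqo: d−2=b, q−2=o, v−2=t, v−2=t, q−2=o, o−2=m.

bottom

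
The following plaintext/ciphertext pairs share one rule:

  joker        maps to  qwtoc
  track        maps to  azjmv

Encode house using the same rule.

owdcp

The shift increases by 1 at each position, starting from +7: 7, 8, 9, ….
For house: h+7=o, o+8=w, u+9=d, s+10=c, e+11=p.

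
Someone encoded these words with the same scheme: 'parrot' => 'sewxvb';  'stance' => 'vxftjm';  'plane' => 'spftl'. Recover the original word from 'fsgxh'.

The shift increases by 1 at each position, starting from +3: 3, 4, 5, ….
Reversing it on fsgxh: f−3=c, s−4=o, g−5=b, x−6=r, h−7=a.

cobra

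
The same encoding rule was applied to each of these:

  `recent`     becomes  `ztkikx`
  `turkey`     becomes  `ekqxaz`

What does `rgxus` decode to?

The output letters match the input read backwards, each shifted +6: recent reversed is tnecer. The word is reversed, then every letter is shifted forward by 6.
Decoding rgxus: shift back: r−6=l, g−6=a, x−6=r, u−6=o, s−6=m → larom; then reverse → moral.

moral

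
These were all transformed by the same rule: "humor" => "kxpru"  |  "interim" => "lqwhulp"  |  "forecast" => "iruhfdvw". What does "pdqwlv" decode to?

Compare letters: h→k is +3, u→x is +3, m→p is +3 — a constant shift. Every letter moves 3 places later in the alphabet, wrapping around z→a.
Reversing it on pdqwlv: p−3=m, d−3=a, q−3=n, w−3=t, l−3=i, v−3=s.

mantis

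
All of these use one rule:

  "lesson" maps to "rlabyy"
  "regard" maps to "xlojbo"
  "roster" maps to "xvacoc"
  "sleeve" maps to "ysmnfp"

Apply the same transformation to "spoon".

In lesson: l→r is +6, e→l is +7, s→a is +8, s→b is +9 — the shift increases by 1 each position. Letter i (0-indexed) is shifted by i+6, so successive shifts are 6, 7, 8, ….
For spoon: s+6=y, p+7=w, o+8=w, o+9=x, n+10=x.

ywwxx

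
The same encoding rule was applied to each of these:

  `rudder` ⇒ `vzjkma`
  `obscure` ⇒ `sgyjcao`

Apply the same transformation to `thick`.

In rudder: r→v is +4, u→z is +5, d→j is +6, d→k is +7 — the shift increases by 1 each position. Letter i (0-indexed) is shifted by i+4, so successive shifts are 4, 5, 6, ….
Applying it to thick: t+4=x, h+5=m, i+6=o, c+7=j, k+8=s.

xmojs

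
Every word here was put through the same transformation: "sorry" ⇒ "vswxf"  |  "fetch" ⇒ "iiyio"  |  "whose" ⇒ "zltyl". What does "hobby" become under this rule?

In sorry: s→v is +3, o→s is +4, r→w is +5, r→x is +6 — the shift increases by 1 each position. Each letter shifts forward by (position + 3), i.e. 3, 4, 5, … — the shift grows by one for each successive letter.
For hobby: h+3=k, o+4=s, b+5=g, b+6=h, y+7=f.

ksghf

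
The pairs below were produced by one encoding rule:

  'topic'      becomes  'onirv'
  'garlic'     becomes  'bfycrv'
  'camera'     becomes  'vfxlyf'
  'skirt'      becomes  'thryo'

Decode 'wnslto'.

Treating letters as 0–25, the rule is x ↦ 21x + 5 (mod 26).
Decoding wnslto: w(22)→5·(22−5)≡7=h; n(13)→5·(13−5)≡14=o; s(18)→5·(18−5)≡13=n; l(11)→5·(11−5)≡4=e; t(19)→5·(19−5)≡18=s; o(14)→5·(14−5)≡19=t (all mod 26).

honest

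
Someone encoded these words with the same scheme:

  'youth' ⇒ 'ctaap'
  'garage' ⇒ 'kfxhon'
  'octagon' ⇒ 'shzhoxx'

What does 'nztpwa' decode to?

In youth: y→c is +4, o→t is +5, u→a is +6, t→a is +7 — the shift increases by 1 each position. Letter i (0-indexed) is shifted by i+4, so successive shifts are 4, 5, 6, ….
Decoding nztpwa: n−4=j, z−5=u, t−6=n, p−7=i, w−8=o, a−9=r.

junior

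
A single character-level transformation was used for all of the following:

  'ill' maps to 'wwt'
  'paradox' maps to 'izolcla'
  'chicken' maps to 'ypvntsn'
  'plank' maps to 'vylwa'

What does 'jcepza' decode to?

poetry

The output letters match the input read backwards, each shifted +11: ill reversed is lli. The word is reversed, then every letter is shifted forward by 11.
Decoding jcepza: shift back: j−11=y, c−11=r, e−11=t, p−11=e, z−11=o, a−11=p → yrteop; then reverse → poetry.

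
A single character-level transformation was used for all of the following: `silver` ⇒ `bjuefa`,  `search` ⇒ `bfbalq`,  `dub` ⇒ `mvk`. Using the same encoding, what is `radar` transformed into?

The shift depends on letter class: consonant s→b is +9, but vowel i→j is +1. Vowels shift forward by 1 and consonants shift forward by 9.
Applying it to radar: r(cons)+9=a, a(vowel)+1=b, d(cons)+9=m, a(vowel)+1=b, r(cons)+9=a.

abmba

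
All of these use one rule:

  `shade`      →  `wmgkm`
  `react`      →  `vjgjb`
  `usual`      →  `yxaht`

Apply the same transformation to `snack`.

wsgjs

In shade: s→w is +4, h→m is +5, a→g is +6, d→k is +7 — the shift increases by 1 each position. Letter i (0-indexed) is shifted by i+4, so successive shifts are 4, 5, 6, ….
For snack: s+4=w, n+5=s, a+6=g, c+7=j, k+8=s.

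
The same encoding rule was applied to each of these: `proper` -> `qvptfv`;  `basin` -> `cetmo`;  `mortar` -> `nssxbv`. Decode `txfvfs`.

stereo

Shifts by position in proper: pos 0: p→q (+1), pos 1: r→v (+4), pos 2: o→p (+1), pos 3: p→t (+4) — repeating every 2. A repeating key of period 2 is used — shifts +1, +4 over and over.
Reversing it on txfvfs: t−1=s, x−4=t, f−1=e, v−4=r, f−1=e, s−4=o.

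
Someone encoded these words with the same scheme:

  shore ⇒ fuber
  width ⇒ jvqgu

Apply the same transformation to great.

Compare letters: s→f is +13, h→u is +13, o→b is +13 — a constant shift. Every letter moves 13 places later in the alphabet, wrapping around z→a.
For great: g+13=t, r+13=e, e+13=r, a+13=n, t+13=g.

terng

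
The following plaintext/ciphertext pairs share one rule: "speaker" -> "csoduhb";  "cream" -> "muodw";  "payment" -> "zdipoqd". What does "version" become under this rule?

Shifts by position in speaker: pos 0: s→c (+10), pos 1: p→s (+3), pos 2: e→o (+10), pos 3: a→d (+3) — repeating every 2. A repeating key of period 2 is used — shifts +10, +3 over and over.
For version: v+10=f, e+3=h, r+10=b, s+3=v, i+10=s, o+3=r, n+10=x.

fhbvsrx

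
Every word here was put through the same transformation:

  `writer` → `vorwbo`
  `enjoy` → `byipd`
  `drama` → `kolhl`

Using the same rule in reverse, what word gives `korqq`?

drill

Each letter's alphabet position (a=0..z=25) is mapped through 17·x+11 mod 26 — an affine cipher.
Decoding korqq: k(10)→23·(10−11)≡3=d; o(14)→23·(14−11)≡17=r; r(17)→23·(17−11)≡8=i; q(16)→23·(16−11)≡11=l; q(16)→23·(16−11)≡11=l (all mod 26).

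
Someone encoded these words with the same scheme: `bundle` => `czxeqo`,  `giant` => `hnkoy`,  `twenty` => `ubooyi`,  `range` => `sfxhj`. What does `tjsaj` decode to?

seize

Shifts by position in bundle: pos 0: b→c (+1), pos 1: u→z (+5), pos 2: n→x (+10), pos 3: d→e (+1), pos 4: l→q (+5), pos 5: e→o (+10) — repeating every 3. A repeating key of period 3 is used — shifts +1, +5, +10 over and over.
Reversing it on tjsaj: t−1=s, j−5=e, s−10=i, a−1=z, j−5=e.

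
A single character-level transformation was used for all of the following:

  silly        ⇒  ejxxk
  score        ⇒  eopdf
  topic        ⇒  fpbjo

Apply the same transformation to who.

The shift depends on letter class: consonant s→e is +12, but vowel i→j is +1. The rule splits by letter class: vowels +1, consonants +12.
On who: w(cons)+12=i, h(cons)+12=t, o(vowel)+1=p.

itp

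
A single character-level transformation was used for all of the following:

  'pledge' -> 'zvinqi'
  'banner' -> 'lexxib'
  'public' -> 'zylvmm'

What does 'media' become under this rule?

winme

Two shifts are in play — +4 for a/e/i/o/u, +10 for every other letter.
For media: m(cons)+10=w, e(vowel)+4=i, d(cons)+10=n, i(vowel)+4=m, a(vowel)+4=e.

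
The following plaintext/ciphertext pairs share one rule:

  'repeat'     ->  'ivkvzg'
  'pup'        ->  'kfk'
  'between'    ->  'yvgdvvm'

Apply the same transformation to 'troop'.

gillk

Each pair mirrors across the alphabet (r↔i, e↔v, p↔k): positions sum to 25. This is the alphabet-reversal cipher (Atbash): a becomes z, b becomes y, etc.
Applying it to troop: t↔g, r↔i, o↔l, o↔l, p↔k.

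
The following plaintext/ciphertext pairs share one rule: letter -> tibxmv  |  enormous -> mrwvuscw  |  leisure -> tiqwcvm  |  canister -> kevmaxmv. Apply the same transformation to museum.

uyaicq

Shifts by position in letter: pos 0: l→t (+8), pos 1: e→i (+4), pos 2: t→b (+8), pos 3: t→x (+4) — repeating every 2. It's a Vigenère-style cipher with numeric key [8,4]: position i shifts by key[i mod 2].
Applying it to museum: m+8=u, u+4=y, s+8=a, e+4=i, u+8=c, m+4=q.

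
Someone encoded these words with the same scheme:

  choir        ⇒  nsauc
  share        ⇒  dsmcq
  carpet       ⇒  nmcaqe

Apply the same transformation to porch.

Vowels shift forward by 12 and consonants shift forward by 11.
On porch: p(cons)+11=a, o(vowel)+12=a, r(cons)+11=c, c(cons)+11=n, h(cons)+11=s.

aacns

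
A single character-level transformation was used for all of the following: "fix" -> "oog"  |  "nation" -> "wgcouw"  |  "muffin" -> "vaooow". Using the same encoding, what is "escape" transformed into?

kblgyk

The shift depends on letter class: consonant f→o is +9, but vowel i→o is +6. Vowels shift forward by 6 and consonants shift forward by 9.
On escape: e(vowel)+6=k, s(cons)+9=b, c(cons)+9=l, a(vowel)+6=g, p(cons)+9=y, e(vowel)+6=k.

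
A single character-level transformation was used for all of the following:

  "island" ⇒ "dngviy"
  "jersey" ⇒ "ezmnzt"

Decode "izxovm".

Each letter is shifted forward by 21 in the alphabet (a Caesar shift of +21).
Undoing it on izxovm: i−21=n, z−21=e, x−21=c, o−21=t, v−21=a, m−21=r.

nectar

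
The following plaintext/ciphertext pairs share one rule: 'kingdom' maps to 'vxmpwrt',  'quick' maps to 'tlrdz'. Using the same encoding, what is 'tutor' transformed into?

axcdc

The output letters match the input read backwards, each shifted +9: kingdom reversed is modgnik. Two steps: reverse the string, then apply a Caesar shift of +9.
Applying it to tutor: reverse → rotut; then shift: r+9=a, o+9=x, t+9=c, u+9=d, t+9=c.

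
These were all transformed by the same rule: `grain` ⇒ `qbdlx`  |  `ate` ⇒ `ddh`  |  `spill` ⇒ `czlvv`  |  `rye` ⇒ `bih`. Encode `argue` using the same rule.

dbqxh

The shift depends on letter class: consonant g→q is +10, but vowel a→d is +3. Two shifts are in play — +3 for a/e/i/o/u, +10 for every other letter.
For argue: a(vowel)+3=d, r(cons)+10=b, g(cons)+10=q, u(vowel)+3=x, e(vowel)+3=h.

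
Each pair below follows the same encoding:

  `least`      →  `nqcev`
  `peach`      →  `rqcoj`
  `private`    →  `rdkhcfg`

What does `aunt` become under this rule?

cgpf

The shifts repeat in a cycle of length 2: positions 0,1,… shift by +2, +12, then the pattern repeats.
For aunt: a+2=c, u+12=g, n+2=p, t+12=f.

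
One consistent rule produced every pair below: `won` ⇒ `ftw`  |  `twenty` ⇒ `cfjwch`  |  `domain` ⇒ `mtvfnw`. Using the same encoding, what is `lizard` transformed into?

unifam

The shift depends on letter class: consonant w→f is +9, but vowel o→t is +5. The rule splits by letter class: vowels +5, consonants +9.
For lizard: l(cons)+9=u, i(vowel)+5=n, z(cons)+9=i, a(vowel)+5=f, r(cons)+9=a, d(cons)+9=m.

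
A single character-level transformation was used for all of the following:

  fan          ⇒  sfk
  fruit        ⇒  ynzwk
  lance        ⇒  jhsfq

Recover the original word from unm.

hip

Read the word backwards and shift each letter +5.
Decoding unm: shift back: u−5=p, n−5=i, m−5=h → pih; then reverse → hip.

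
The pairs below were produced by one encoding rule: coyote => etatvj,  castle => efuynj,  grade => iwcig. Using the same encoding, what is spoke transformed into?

Shifts by position in coyote: pos 0: c→e (+2), pos 1: o→t (+5), pos 2: y→a (+2), pos 3: o→t (+5) — repeating every 2. A repeating key of period 2 is used — shifts +2, +5 over and over.
On spoke: s+2=u, p+5=u, o+2=q, k+5=p, e+2=g.

uuqpg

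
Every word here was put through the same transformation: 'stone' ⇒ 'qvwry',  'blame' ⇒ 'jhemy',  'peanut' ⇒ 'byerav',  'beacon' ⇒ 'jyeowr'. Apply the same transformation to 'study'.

s(18)→q(16) and t(19)→v(21) fit y≡5x+4 (mod 26); the inverse of 5 mod 26 is 21. Each letter's alphabet position (a=0..z=25) is mapped through 5·x+4 mod 26 — an affine cipher.
For study: s(18)→5·18+4≡16=q; t(19)→5·19+4≡21=v; u(20)→5·20+4≡0=a; d(3)→5·3+4≡19=t; y(24)→5·24+4≡20=u (all mod 26).

qvatu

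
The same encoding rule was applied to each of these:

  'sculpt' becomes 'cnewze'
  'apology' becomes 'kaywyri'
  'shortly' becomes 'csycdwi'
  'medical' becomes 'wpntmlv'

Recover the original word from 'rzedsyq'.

Shifts by position in sculpt: pos 0: s→c (+10), pos 1: c→n (+11), pos 2: u→e (+10), pos 3: l→w (+11) — repeating every 2. A repeating key of period 2 is used — shifts +10, +11 over and over.
Reversing it on rzedsyq: r−10=h, z−11=o, e−10=u, d−11=s, s−10=i, y−11=n, q−10=g.

housing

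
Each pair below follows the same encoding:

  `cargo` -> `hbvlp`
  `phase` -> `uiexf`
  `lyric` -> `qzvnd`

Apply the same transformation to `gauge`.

It's a Vigenère-style cipher with numeric key [5,1,4]: position i shifts by key[i mod 3].
Applying it to gauge: g+5=l, a+1=b, u+4=y, g+5=l, e+1=f.

lbylf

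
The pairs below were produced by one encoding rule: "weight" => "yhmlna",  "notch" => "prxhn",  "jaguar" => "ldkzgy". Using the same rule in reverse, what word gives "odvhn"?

In weight: w→y is +2, e→h is +3, i→m is +4, g→l is +5 — the shift increases by 1 each position. Each letter shifts forward by (position + 2), i.e. 2, 3, 4, … — the shift grows by one for each successive letter.
Undoing it on odvhn: o−2=m, d−3=a, v−4=r, h−5=c, n−6=h.

march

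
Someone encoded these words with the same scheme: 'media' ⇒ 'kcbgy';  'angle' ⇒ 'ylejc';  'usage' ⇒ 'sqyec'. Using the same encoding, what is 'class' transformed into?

ajyqq

It's a constant shift of +24 (ROT24).
On class: c+24=a, l+24=j, a+24=y, s+24=q, s+24=q.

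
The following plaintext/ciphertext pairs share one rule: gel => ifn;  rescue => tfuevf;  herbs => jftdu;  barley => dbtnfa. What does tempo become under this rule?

vforp

Two shifts are in play — +1 for a/e/i/o/u, +2 for every other letter.
For tempo: t(cons)+2=v, e(vowel)+1=f, m(cons)+2=o, p(cons)+2=r, o(vowel)+1=p.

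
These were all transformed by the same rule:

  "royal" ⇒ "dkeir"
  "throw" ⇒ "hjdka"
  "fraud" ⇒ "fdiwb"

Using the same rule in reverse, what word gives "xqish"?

beast

This is an affine cipher: with a=0,…,z=25, each position x becomes (15x+8) mod 26.
Reversing it on xqish: x(23)→7·(23−8)≡1=b; q(16)→7·(16−8)≡4=e; i(8)→7·(8−8)≡0=a; s(18)→7·(18−8)≡18=s; h(7)→7·(7−8)≡19=t (all mod 26).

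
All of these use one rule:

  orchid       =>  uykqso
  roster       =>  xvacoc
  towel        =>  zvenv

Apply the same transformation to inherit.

oupnbtf

In orchid: o→u is +6, r→y is +7, c→k is +8, h→q is +9 — the shift increases by 1 each position. Each letter shifts forward by (position + 6), i.e. 6, 7, 8, … — the shift grows by one for each successive letter.
For inherit: i+6=o, n+7=u, h+8=p, e+9=n, r+10=b, i+11=t, t+12=f.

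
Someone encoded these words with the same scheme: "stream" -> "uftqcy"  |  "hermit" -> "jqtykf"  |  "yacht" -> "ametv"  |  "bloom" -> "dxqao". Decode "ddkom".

Shifts by position in stream: pos 0: s→u (+2), pos 1: t→f (+12), pos 2: r→t (+2), pos 3: e→q (+12) — repeating every 2. The shifts repeat in a cycle of length 2: positions 0,1,… shift by +2, +12, then the pattern repeats.
Decoding ddkom: d−2=b, d−12=r, k−2=i, o−12=c, m−2=k.

brick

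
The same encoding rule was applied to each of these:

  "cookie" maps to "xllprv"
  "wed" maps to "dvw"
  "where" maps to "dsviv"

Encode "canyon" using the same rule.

Letters are reflected about the middle of the alphabet (position → 25−position): Atbash.
Applying it to canyon: c↔x, a↔z, n↔m, y↔b, o↔l, n↔m.

xzmblm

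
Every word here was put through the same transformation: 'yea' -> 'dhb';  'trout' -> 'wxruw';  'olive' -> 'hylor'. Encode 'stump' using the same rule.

spxwv

The output letters match the input read backwards, each shifted +3: yea reversed is aey. The word is reversed, then every letter is shifted forward by 3.
On stump: reverse → pmuts; then shift: p+3=s, m+3=p, u+3=x, t+3=w, s+3=v.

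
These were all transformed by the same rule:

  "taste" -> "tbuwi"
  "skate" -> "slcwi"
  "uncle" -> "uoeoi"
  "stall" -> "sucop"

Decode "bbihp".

bagel

In taste: t→t is +0, a→b is +1, s→u is +2, t→w is +3 — the shift increases by 1 each position. The shift increases by 1 at each position, starting from +0: 0, 1, 2, ….
Undoing it on bbihp: b−0=b, b−1=a, i−2=g, h−3=e, p−4=l.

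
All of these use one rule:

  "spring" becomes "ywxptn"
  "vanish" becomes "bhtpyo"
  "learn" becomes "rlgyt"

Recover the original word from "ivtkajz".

Shifts by position in spring: pos 0: s→y (+6), pos 1: p→w (+7), pos 2: r→x (+6), pos 3: i→p (+7) — repeating every 2. It's a Vigenère-style cipher with numeric key [6,7]: position i shifts by key[i mod 2].
Reversing it on ivtkajz: i−6=c, v−7=o, t−6=n, k−7=d, a−6=u, j−7=c, z−6=t.

conduct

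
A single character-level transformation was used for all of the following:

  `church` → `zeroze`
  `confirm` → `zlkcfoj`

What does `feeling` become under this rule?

cbbifkd

Compare letters: c→z is +23, h→e is +23, u→r is +23 — a constant shift. This is a Caesar cipher with shift 23.
For feeling: f+23=c, e+23=b, e+23=b, l+23=i, i+23=f, n+23=k, g+23=d.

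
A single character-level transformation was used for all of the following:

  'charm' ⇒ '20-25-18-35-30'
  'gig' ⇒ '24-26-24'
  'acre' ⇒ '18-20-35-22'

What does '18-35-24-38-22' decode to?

argue

c is letter #3 and maps to 20: an offset of 17. Each letter is replaced by its alphabet position (a=1..z=26) + 17.
Decoding 18-35-24-38-22: 18→(18−17)÷1=1=a, 35→(35−17)÷1=18=r, 24→(24−17)÷1=7=g, 38→(38−17)÷1=21=u, 22→(22−17)÷1=5=e.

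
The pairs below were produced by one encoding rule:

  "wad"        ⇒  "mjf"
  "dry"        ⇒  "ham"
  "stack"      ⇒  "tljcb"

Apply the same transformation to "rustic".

The output letters match the input read backwards, each shifted +9: wad reversed is daw. The word is reversed, then every letter is shifted forward by 9.
On rustic: reverse → citsur; then shift: c+9=l, i+9=r, t+9=c, s+9=b, u+9=d, r+9=a.

lrcbda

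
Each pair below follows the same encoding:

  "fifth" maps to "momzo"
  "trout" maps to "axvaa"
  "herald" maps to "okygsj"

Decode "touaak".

minute

Shifts by position in fifth: pos 0: f→m (+7), pos 1: i→o (+6), pos 2: f→m (+7), pos 3: t→z (+6) — repeating every 2. The shifts repeat in a cycle of length 2: positions 0,1,… shift by +7, +6, then the pattern repeats.
Undoing it on touaak: t−7=m, o−6=i, u−7=n, a−6=u, a−7=t, k−6=e.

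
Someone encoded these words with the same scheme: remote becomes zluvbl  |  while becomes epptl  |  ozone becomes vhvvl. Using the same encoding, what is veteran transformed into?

dlblzhv

The shift depends on letter class: consonant r→z is +8, but vowel e→l is +7. Vowels shift forward by 7 and consonants shift forward by 8.
On veteran: v(cons)+8=d, e(vowel)+7=l, t(cons)+8=b, e(vowel)+7=l, r(cons)+8=z, a(vowel)+7=h, n(cons)+8=v.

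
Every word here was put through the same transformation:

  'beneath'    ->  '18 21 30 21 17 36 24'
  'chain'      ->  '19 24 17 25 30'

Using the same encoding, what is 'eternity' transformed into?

21 36 21 34 30 25 36 41

b is letter #2 and maps to 18: an offset of 16. Letters become their 1-based position plus 16 (so a→17, b→18, …).
For eternity: e=5→21, t=20→36, e=5→21, r=18→34, n=14→30, i=9→25, t=20→36, y=25→41.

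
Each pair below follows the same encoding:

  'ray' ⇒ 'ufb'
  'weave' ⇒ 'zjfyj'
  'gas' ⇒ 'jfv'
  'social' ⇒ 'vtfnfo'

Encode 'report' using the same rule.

The shift depends on letter class: consonant r→u is +3, but vowel a→f is +5. Two shifts are in play — +5 for a/e/i/o/u, +3 for every other letter.
Applying it to report: r(cons)+3=u, e(vowel)+5=j, p(cons)+3=s, o(vowel)+5=t, r(cons)+3=u, t(cons)+3=w.

ujstuw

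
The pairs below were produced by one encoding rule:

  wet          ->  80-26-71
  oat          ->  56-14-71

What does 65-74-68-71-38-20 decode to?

w(#23)→80 and e(#5)→26: differences scale by 3, so n = 3·pos + 11. With a=1..z=26, the number is 3·pos + 11.
Decoding 65-74-68-71-38-20: 65→(65−11)÷3=18=r, 74→(74−11)÷3=21=u, 68→(68−11)÷3=19=s, 71→(71−11)÷3=20=t, 38→(38−11)÷3=9=i, 20→(20−11)÷3=3=c.

rustic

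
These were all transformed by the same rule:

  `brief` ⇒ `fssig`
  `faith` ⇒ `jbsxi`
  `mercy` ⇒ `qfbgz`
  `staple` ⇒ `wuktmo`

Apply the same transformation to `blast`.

fmkwu

The shifts repeat in a cycle of length 3: positions 0,1,… shift by +4, +1, +10, then the pattern repeats.
On blast: b+4=f, l+1=m, a+10=k, s+4=w, t+1=u.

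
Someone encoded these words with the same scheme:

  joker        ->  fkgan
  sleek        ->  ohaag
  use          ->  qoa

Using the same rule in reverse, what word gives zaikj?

Each letter is shifted forward by 22 in the alphabet (a Caesar shift of +22).
Undoing it on zaikj: z−22=d, a−22=e, i−22=m, k−22=o, j−22=n.

demon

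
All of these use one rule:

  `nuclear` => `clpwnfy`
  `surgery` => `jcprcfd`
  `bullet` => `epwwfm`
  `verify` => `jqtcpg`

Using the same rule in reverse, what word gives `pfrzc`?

rogue

The output letters match the input read backwards, each shifted +11: nuclear reversed is raelcun. Read the word backwards and shift each letter +11.
Decoding pfrzc: shift back: p−11=e, f−11=u, r−11=g, z−11=o, c−11=r → eugor; then reverse → rogue.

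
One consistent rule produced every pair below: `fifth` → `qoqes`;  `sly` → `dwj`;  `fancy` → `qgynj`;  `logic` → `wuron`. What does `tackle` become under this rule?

egnvwk

The shift depends on letter class: consonant f→q is +11, but vowel i→o is +6. The rule splits by letter class: vowels +6, consonants +11.
On tackle: t(cons)+11=e, a(vowel)+6=g, c(cons)+11=n, k(cons)+11=v, l(cons)+11=w, e(vowel)+6=k.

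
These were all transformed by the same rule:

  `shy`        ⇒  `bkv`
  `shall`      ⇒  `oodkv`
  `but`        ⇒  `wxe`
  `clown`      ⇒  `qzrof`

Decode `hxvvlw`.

The word is reversed, then every letter is shifted forward by 3.
Reversing it on hxvvlw: shift back: h−3=e, x−3=u, v−3=s, v−3=s, l−3=i, w−3=t → eussit; then reverse → tissue.

tissue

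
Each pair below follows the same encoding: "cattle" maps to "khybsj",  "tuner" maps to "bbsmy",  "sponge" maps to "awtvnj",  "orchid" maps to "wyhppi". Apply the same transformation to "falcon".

Shifts by position in cattle: pos 0: c→k (+8), pos 1: a→h (+7), pos 2: t→y (+5), pos 3: t→b (+8), pos 4: l→s (+7), pos 5: e→j (+5) — repeating every 3. It's a Vigenère-style cipher with numeric key [8,7,5]: position i shifts by key[i mod 3].
On falcon: f+8=n, a+7=h, l+5=q, c+8=k, o+7=v, n+5=s.

nhqkvs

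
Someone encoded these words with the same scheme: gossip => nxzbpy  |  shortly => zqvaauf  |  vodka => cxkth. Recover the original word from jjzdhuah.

It's a Vigenère-style cipher with numeric key [7,9]: position i shifts by key[i mod 2].
Undoing it on jjzdhuah: j−7=c, j−9=a, z−7=s, d−9=u, h−7=a, u−9=l, a−7=t, h−9=y.

casualty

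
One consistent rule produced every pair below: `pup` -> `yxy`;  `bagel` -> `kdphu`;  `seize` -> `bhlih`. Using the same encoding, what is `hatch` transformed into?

The shift depends on letter class: consonant p→y is +9, but vowel u→x is +3. The rule splits by letter class: vowels +3, consonants +9.
Applying it to hatch: h(cons)+9=q, a(vowel)+3=d, t(cons)+9=c, c(cons)+9=l, h(cons)+9=q.

qdclq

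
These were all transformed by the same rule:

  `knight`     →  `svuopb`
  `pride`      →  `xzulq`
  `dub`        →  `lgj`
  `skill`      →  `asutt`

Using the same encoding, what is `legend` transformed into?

tqoqvl

The shift depends on letter class: consonant k→s is +8, but vowel i→u is +12. Vowels shift forward by 12 and consonants shift forward by 8.
On legend: l(cons)+8=t, e(vowel)+12=q, g(cons)+8=o, e(vowel)+12=q, n(cons)+8=v, d(cons)+8=l.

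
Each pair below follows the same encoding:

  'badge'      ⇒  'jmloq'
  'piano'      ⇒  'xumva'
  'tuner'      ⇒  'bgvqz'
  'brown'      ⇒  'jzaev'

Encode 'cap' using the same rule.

kmx

The shift depends on letter class: consonant b→j is +8, but vowel a→m is +12. The rule splits by letter class: vowels +12, consonants +8.
For cap: c(cons)+8=k, a(vowel)+12=m, p(cons)+8=x.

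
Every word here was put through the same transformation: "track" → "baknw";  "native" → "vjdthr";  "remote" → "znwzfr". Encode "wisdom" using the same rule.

The shift increases by 1 at each position, starting from +8: 8, 9, 10, ….
Applying it to wisdom: w+8=e, i+9=r, s+10=c, d+11=o, o+12=a, m+13=z.

ercoaz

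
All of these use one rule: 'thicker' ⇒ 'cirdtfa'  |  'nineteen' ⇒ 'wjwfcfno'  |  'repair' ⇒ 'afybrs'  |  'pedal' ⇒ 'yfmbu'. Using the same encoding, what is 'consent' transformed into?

lpwtnoc

Shifts by position in thicker: pos 0: t→c (+9), pos 1: h→i (+1), pos 2: i→r (+9), pos 3: c→d (+1) — repeating every 2. A repeating key of period 2 is used — shifts +9, +1 over and over.
For consent: c+9=l, o+1=p, n+9=w, s+1=t, e+9=n, n+1=o, t+9=c.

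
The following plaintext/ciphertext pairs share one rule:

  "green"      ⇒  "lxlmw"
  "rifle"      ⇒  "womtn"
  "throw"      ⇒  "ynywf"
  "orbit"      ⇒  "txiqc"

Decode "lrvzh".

glory

In green: g→l is +5, r→x is +6, e→l is +7, e→m is +8 — the shift increases by 1 each position. Each letter shifts forward by (position + 5), i.e. 5, 6, 7, … — the shift grows by one for each successive letter.
Reversing it on lrvzh: l−5=g, r−6=l, v−7=o, z−8=r, h−9=y.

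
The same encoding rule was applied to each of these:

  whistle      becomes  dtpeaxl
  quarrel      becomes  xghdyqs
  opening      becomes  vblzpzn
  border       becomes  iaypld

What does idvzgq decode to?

bronze

A repeating key of period 2 is used — shifts +7, +12 over and over.
Reversing it on idvzgq: i−7=b, d−12=r, v−7=o, z−12=n, g−7=z, q−12=e.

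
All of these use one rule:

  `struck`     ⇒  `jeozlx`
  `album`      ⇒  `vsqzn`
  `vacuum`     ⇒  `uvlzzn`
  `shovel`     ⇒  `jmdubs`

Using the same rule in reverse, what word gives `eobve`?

s(18)→j(9) and t(19)→e(4) fit y≡21x+21 (mod 26); the inverse of 21 mod 26 is 5. This is an affine cipher: with a=0,…,z=25, each position x becomes (21x+21) mod 26.
Undoing it on eobve: e(4)→5·(4−21)≡19=t; o(14)→5·(14−21)≡17=r; b(1)→5·(1−21)≡4=e; v(21)→5·(21−21)≡0=a; e(4)→5·(4−21)≡19=t (all mod 26).

treat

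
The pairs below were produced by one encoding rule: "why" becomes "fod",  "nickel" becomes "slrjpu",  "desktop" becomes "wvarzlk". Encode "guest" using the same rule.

azlbn

The output letters match the input read backwards, each shifted +7: why reversed is yhw. Read the word backwards and shift each letter +7.
For guest: reverse → tseug; then shift: t+7=a, s+7=z, e+7=l, u+7=b, g+7=n.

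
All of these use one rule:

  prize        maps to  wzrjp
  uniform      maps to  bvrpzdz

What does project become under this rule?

wzxtpog

Each letter shifts forward by (position + 7), i.e. 7, 8, 9, … — the shift grows by one for each successive letter.
On project: p+7=w, r+8=z, o+9=x, j+10=t, e+11=p, c+12=o, t+13=g.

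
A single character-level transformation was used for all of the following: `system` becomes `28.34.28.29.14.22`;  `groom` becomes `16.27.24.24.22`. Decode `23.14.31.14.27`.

Each letter is replaced by its alphabet position (a=1..z=26) + 9.
Decoding 23.14.31.14.27: 23→(23−9)÷1=14=n, 14→(14−9)÷1=5=e, 31→(31−9)÷1=22=v, 14→(14−9)÷1=5=e, 27→(27−9)÷1=18=r.

never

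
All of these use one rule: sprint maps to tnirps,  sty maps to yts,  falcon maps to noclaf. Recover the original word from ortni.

The output letters match the input read backwards: sprint reversed is tnirps. The word is simply reversed.
Decoding ortni: then reverse → intro.

intro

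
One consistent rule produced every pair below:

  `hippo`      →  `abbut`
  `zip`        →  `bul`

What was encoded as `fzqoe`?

The output letters match the input read backwards, each shifted +12: hippo reversed is oppih. Two steps: reverse the string, then apply a Caesar shift of +12.
Undoing it on fzqoe: shift back: f−12=t, z−12=n, q−12=e, o−12=c, e−12=s → tnecs; then reverse → scent.

scent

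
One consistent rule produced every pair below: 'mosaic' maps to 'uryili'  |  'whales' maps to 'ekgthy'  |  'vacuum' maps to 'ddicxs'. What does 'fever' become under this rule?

Shifts by position in mosaic: pos 0: m→u (+8), pos 1: o→r (+3), pos 2: s→y (+6), pos 3: a→i (+8), pos 4: i→l (+3), pos 5: c→i (+6) — repeating every 3. The shifts repeat in a cycle of length 3: positions 0,1,… shift by +8, +3, +6, then the pattern repeats.
For fever: f+8=n, e+3=h, v+6=b, e+8=m, r+3=u.

nhbmu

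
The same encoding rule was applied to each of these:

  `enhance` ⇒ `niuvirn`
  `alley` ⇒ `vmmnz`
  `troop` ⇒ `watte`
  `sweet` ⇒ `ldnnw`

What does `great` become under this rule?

janvw

e(4)→n(13) and n(13)→i(8) fit y≡11x+21 (mod 26); the inverse of 11 mod 26 is 19. Treating letters as 0–25, the rule is x ↦ 11x + 21 (mod 26).
Applying it to great: g(6)→11·6+21≡9=j; r(17)→11·17+21≡0=a; e(4)→11·4+21≡13=n; a(0)→11·0+21≡21=v; t(19)→11·19+21≡22=w (all mod 26).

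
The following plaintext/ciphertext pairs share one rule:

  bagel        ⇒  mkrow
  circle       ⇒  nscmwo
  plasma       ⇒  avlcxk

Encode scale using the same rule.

Shifts by position in bagel: pos 0: b→m (+11), pos 1: a→k (+10), pos 2: g→r (+11), pos 3: e→o (+10) — repeating every 2. A repeating key of period 2 is used — shifts +11, +10 over and over.
Applying it to scale: s+11=d, c+10=m, a+11=l, l+10=v, e+11=p.

dmlvp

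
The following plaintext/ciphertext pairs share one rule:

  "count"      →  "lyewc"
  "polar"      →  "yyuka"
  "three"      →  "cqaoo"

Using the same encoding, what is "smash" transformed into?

bvkbq

The shift depends on letter class: consonant c→l is +9, but vowel o→y is +10. Two shifts are in play — +10 for a/e/i/o/u, +9 for every other letter.
For smash: s(cons)+9=b, m(cons)+9=v, a(vowel)+10=k, s(cons)+9=b, h(cons)+9=q.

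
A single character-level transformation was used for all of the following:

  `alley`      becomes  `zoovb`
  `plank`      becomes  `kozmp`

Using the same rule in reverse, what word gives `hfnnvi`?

Each letter is replaced by its mirror in the alphabet: a↔z, b↔y, c↔x, and so on (the Atbash cipher).
Undoing it on hfnnvi: h↔s, f↔u, n↔m, n↔m, v↔e, i↔r.

summer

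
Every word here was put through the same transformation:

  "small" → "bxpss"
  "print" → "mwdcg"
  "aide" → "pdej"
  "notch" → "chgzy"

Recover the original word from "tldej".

guide

This is an affine cipher: with a=0,…,z=25, each position x becomes (5x+15) mod 26.
Reversing it on tldej: t(19)→21·(19−15)≡6=g; l(11)→21·(11−15)≡20=u; d(3)→21·(3−15)≡8=i; e(4)→21·(4−15)≡3=d; j(9)→21·(9−15)≡4=e (all mod 26).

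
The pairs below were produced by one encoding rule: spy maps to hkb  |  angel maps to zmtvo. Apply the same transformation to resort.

ivhlig

Each pair mirrors across the alphabet (s↔h, p↔k, y↔b): positions sum to 25. This is the alphabet-reversal cipher (Atbash): a becomes z, b becomes y, etc.
On resort: r↔i, e↔v, s↔h, o↔l, r↔i, t↔g.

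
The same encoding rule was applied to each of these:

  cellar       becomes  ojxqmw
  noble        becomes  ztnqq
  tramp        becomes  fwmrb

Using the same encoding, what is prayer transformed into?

The shifts repeat in a cycle of length 2: positions 0,1,… shift by +12, +5, then the pattern repeats.
Applying it to prayer: p+12=b, r+5=w, a+12=m, y+5=d, e+12=q, r+5=w.

bwmdqw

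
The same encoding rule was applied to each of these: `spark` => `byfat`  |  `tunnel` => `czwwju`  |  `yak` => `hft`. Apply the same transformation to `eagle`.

The shift depends on letter class: consonant s→b is +9, but vowel a→f is +5. Vowels shift forward by 5 and consonants shift forward by 9.
On eagle: e(vowel)+5=j, a(vowel)+5=f, g(cons)+9=p, l(cons)+9=u, e(vowel)+5=j.

jfpuj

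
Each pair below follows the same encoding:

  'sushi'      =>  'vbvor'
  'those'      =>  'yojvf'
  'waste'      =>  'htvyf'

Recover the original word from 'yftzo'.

s(18)→v(21) and u(20)→b(1) fit y≡3x+19 (mod 26); the inverse of 3 mod 26 is 9. Each letter's alphabet position (a=0..z=25) is mapped through 3·x+19 mod 26 — an affine cipher.
Undoing it on yftzo: y(24)→9·(24−19)≡19=t; f(5)→9·(5−19)≡4=e; t(19)→9·(19−19)≡0=a; z(25)→9·(25−19)≡2=c; o(14)→9·(14−19)≡7=h (all mod 26).

teach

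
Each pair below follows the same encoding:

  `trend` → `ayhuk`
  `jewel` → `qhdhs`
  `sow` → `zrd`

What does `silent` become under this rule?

zlshua

The shift depends on letter class: consonant t→a is +7, but vowel e→h is +3. Two shifts are in play — +3 for a/e/i/o/u, +7 for every other letter.
On silent: s(cons)+7=z, i(vowel)+3=l, l(cons)+7=s, e(vowel)+3=h, n(cons)+7=u, t(cons)+7=a.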